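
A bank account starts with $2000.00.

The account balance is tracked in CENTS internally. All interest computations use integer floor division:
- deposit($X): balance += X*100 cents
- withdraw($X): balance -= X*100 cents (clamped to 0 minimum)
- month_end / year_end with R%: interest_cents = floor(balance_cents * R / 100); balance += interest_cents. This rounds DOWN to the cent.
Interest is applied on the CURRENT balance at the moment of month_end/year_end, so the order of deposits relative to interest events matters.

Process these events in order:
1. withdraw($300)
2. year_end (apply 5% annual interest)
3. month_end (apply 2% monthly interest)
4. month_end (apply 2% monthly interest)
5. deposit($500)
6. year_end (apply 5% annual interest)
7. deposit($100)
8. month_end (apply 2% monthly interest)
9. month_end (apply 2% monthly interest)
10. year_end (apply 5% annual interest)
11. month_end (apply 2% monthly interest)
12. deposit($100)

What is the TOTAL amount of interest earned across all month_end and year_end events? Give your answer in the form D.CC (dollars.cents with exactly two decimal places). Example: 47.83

Answer: 569.16

Derivation:
After 1 (withdraw($300)): balance=$1700.00 total_interest=$0.00
After 2 (year_end (apply 5% annual interest)): balance=$1785.00 total_interest=$85.00
After 3 (month_end (apply 2% monthly interest)): balance=$1820.70 total_interest=$120.70
After 4 (month_end (apply 2% monthly interest)): balance=$1857.11 total_interest=$157.11
After 5 (deposit($500)): balance=$2357.11 total_interest=$157.11
After 6 (year_end (apply 5% annual interest)): balance=$2474.96 total_interest=$274.96
After 7 (deposit($100)): balance=$2574.96 total_interest=$274.96
After 8 (month_end (apply 2% monthly interest)): balance=$2626.45 total_interest=$326.45
After 9 (month_end (apply 2% monthly interest)): balance=$2678.97 total_interest=$378.97
After 10 (year_end (apply 5% annual interest)): balance=$2812.91 total_interest=$512.91
After 11 (month_end (apply 2% monthly interest)): balance=$2869.16 total_interest=$569.16
After 12 (deposit($100)): balance=$2969.16 total_interest=$569.16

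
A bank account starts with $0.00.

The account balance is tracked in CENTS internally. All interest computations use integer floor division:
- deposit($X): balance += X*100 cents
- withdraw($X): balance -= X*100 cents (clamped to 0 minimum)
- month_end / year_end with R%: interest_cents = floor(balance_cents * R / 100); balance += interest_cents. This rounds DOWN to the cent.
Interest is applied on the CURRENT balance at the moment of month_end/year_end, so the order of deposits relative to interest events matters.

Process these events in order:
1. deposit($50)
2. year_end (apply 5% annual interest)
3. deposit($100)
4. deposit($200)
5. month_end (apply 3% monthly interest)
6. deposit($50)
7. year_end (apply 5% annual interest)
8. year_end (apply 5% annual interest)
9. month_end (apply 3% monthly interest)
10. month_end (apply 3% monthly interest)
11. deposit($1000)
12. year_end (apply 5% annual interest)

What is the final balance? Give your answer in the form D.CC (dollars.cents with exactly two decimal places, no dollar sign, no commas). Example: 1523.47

After 1 (deposit($50)): balance=$50.00 total_interest=$0.00
After 2 (year_end (apply 5% annual interest)): balance=$52.50 total_interest=$2.50
After 3 (deposit($100)): balance=$152.50 total_interest=$2.50
After 4 (deposit($200)): balance=$352.50 total_interest=$2.50
After 5 (month_end (apply 3% monthly interest)): balance=$363.07 total_interest=$13.07
After 6 (deposit($50)): balance=$413.07 total_interest=$13.07
After 7 (year_end (apply 5% annual interest)): balance=$433.72 total_interest=$33.72
After 8 (year_end (apply 5% annual interest)): balance=$455.40 total_interest=$55.40
After 9 (month_end (apply 3% monthly interest)): balance=$469.06 total_interest=$69.06
After 10 (month_end (apply 3% monthly interest)): balance=$483.13 total_interest=$83.13
After 11 (deposit($1000)): balance=$1483.13 total_interest=$83.13
After 12 (year_end (apply 5% annual interest)): balance=$1557.28 total_interest=$157.28

Answer: 1557.28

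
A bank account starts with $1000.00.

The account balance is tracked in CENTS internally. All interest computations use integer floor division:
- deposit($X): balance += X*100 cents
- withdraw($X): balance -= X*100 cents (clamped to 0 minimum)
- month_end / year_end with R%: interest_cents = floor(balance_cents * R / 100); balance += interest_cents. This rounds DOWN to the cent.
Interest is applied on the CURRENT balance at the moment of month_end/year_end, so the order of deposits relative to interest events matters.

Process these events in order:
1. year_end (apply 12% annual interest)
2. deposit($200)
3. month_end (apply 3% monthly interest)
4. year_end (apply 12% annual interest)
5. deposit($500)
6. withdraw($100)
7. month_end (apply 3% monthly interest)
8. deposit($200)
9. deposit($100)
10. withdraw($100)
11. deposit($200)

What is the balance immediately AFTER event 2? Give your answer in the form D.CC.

After 1 (year_end (apply 12% annual interest)): balance=$1120.00 total_interest=$120.00
After 2 (deposit($200)): balance=$1320.00 total_interest=$120.00

Answer: 1320.00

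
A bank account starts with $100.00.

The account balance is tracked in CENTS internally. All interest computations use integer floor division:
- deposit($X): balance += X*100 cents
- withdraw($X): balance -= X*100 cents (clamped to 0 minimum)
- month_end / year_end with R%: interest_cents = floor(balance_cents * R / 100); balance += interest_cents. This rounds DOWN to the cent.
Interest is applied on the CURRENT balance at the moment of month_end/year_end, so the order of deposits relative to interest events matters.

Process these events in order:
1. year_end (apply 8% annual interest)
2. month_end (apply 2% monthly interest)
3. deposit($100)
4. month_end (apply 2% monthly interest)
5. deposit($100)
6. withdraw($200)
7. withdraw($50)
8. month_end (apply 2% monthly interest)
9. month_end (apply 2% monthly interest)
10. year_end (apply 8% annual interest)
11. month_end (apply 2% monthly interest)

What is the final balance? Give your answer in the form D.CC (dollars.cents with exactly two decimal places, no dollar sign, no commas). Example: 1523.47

Answer: 73.74

Derivation:
After 1 (year_end (apply 8% annual interest)): balance=$108.00 total_interest=$8.00
After 2 (month_end (apply 2% monthly interest)): balance=$110.16 total_interest=$10.16
After 3 (deposit($100)): balance=$210.16 total_interest=$10.16
After 4 (month_end (apply 2% monthly interest)): balance=$214.36 total_interest=$14.36
After 5 (deposit($100)): balance=$314.36 total_interest=$14.36
After 6 (withdraw($200)): balance=$114.36 total_interest=$14.36
After 7 (withdraw($50)): balance=$64.36 total_interest=$14.36
After 8 (month_end (apply 2% monthly interest)): balance=$65.64 total_interest=$15.64
After 9 (month_end (apply 2% monthly interest)): balance=$66.95 total_interest=$16.95
After 10 (year_end (apply 8% annual interest)): balance=$72.30 total_interest=$22.30
After 11 (month_end (apply 2% monthly interest)): balance=$73.74 total_interest=$23.74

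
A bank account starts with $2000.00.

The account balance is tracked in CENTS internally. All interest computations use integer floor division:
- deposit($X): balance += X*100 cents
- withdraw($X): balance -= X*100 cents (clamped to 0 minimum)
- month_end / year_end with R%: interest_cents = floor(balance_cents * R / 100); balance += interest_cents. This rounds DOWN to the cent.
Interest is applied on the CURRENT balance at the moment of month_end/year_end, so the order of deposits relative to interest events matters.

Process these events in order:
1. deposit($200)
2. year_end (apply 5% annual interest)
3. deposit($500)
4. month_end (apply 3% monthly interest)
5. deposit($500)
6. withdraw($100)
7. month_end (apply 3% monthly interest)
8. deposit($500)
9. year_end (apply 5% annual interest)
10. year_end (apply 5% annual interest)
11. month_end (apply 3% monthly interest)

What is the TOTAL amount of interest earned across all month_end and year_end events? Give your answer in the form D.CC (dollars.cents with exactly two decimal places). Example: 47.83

After 1 (deposit($200)): balance=$2200.00 total_interest=$0.00
After 2 (year_end (apply 5% annual interest)): balance=$2310.00 total_interest=$110.00
After 3 (deposit($500)): balance=$2810.00 total_interest=$110.00
After 4 (month_end (apply 3% monthly interest)): balance=$2894.30 total_interest=$194.30
After 5 (deposit($500)): balance=$3394.30 total_interest=$194.30
After 6 (withdraw($100)): balance=$3294.30 total_interest=$194.30
After 7 (month_end (apply 3% monthly interest)): balance=$3393.12 total_interest=$293.12
After 8 (deposit($500)): balance=$3893.12 total_interest=$293.12
After 9 (year_end (apply 5% annual interest)): balance=$4087.77 total_interest=$487.77
After 10 (year_end (apply 5% annual interest)): balance=$4292.15 total_interest=$692.15
After 11 (month_end (apply 3% monthly interest)): balance=$4420.91 total_interest=$820.91

Answer: 820.91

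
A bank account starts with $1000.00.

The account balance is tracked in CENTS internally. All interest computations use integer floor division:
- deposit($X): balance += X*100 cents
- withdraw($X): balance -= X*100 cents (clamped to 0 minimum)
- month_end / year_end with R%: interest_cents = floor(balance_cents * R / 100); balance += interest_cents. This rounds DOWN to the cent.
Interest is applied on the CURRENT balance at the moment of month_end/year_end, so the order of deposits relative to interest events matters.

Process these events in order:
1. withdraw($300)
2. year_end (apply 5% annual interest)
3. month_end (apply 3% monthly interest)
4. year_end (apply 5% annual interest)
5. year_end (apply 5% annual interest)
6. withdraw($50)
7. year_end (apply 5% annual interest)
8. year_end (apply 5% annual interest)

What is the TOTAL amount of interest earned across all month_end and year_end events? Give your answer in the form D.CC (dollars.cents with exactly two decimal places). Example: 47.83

Answer: 215.06

Derivation:
After 1 (withdraw($300)): balance=$700.00 total_interest=$0.00
After 2 (year_end (apply 5% annual interest)): balance=$735.00 total_interest=$35.00
After 3 (month_end (apply 3% monthly interest)): balance=$757.05 total_interest=$57.05
After 4 (year_end (apply 5% annual interest)): balance=$794.90 total_interest=$94.90
After 5 (year_end (apply 5% annual interest)): balance=$834.64 total_interest=$134.64
After 6 (withdraw($50)): balance=$784.64 total_interest=$134.64
After 7 (year_end (apply 5% annual interest)): balance=$823.87 total_interest=$173.87
After 8 (year_end (apply 5% annual interest)): balance=$865.06 total_interest=$215.06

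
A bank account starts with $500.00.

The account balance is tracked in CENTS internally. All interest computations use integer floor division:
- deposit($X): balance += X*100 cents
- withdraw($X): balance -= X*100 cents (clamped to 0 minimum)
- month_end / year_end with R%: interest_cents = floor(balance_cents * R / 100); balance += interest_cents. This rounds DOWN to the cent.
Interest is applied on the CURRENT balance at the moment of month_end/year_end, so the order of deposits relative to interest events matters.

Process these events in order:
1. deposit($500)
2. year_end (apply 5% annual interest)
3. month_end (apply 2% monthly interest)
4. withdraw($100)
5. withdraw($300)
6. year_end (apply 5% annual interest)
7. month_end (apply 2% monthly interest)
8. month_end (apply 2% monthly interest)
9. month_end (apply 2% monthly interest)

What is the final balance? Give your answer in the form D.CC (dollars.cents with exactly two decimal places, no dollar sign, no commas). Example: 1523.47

Answer: 747.67

Derivation:
After 1 (deposit($500)): balance=$1000.00 total_interest=$0.00
After 2 (year_end (apply 5% annual interest)): balance=$1050.00 total_interest=$50.00
After 3 (month_end (apply 2% monthly interest)): balance=$1071.00 total_interest=$71.00
After 4 (withdraw($100)): balance=$971.00 total_interest=$71.00
After 5 (withdraw($300)): balance=$671.00 total_interest=$71.00
After 6 (year_end (apply 5% annual interest)): balance=$704.55 total_interest=$104.55
After 7 (month_end (apply 2% monthly interest)): balance=$718.64 total_interest=$118.64
After 8 (month_end (apply 2% monthly interest)): balance=$733.01 total_interest=$133.01
After 9 (month_end (apply 2% monthly interest)): balance=$747.67 total_interest=$147.67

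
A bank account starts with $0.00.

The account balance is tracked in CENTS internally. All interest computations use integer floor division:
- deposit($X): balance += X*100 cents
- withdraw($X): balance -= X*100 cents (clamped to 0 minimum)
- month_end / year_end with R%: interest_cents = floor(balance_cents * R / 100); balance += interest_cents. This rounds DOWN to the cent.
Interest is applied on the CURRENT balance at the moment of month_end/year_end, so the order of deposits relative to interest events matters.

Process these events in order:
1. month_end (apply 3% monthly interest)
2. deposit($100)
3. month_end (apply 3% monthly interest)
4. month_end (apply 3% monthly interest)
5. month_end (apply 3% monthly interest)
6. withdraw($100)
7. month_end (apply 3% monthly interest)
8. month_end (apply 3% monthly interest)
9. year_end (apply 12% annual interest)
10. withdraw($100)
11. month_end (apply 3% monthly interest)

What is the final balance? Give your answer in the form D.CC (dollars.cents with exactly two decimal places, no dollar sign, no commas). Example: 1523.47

Answer: 0.00

Derivation:
After 1 (month_end (apply 3% monthly interest)): balance=$0.00 total_interest=$0.00
After 2 (deposit($100)): balance=$100.00 total_interest=$0.00
After 3 (month_end (apply 3% monthly interest)): balance=$103.00 total_interest=$3.00
After 4 (month_end (apply 3% monthly interest)): balance=$106.09 total_interest=$6.09
After 5 (month_end (apply 3% monthly interest)): balance=$109.27 total_interest=$9.27
After 6 (withdraw($100)): balance=$9.27 total_interest=$9.27
After 7 (month_end (apply 3% monthly interest)): balance=$9.54 total_interest=$9.54
After 8 (month_end (apply 3% monthly interest)): balance=$9.82 total_interest=$9.82
After 9 (year_end (apply 12% annual interest)): balance=$10.99 total_interest=$10.99
After 10 (withdraw($100)): balance=$0.00 total_interest=$10.99
After 11 (month_end (apply 3% monthly interest)): balance=$0.00 total_interest=$10.99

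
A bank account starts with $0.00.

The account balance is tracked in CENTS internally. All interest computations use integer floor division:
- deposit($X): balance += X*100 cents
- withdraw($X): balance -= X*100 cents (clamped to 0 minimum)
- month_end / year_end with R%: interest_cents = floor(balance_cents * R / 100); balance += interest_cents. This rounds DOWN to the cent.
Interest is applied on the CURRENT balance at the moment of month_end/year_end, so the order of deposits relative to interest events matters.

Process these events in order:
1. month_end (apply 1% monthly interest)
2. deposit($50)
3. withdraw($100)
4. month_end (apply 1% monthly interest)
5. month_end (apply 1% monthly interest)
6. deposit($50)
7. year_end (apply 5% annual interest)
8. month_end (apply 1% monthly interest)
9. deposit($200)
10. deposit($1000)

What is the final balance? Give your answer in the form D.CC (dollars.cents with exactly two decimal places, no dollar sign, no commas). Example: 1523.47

Answer: 1253.02

Derivation:
After 1 (month_end (apply 1% monthly interest)): balance=$0.00 total_interest=$0.00
After 2 (deposit($50)): balance=$50.00 total_interest=$0.00
After 3 (withdraw($100)): balance=$0.00 total_interest=$0.00
After 4 (month_end (apply 1% monthly interest)): balance=$0.00 total_interest=$0.00
After 5 (month_end (apply 1% monthly interest)): balance=$0.00 total_interest=$0.00
After 6 (deposit($50)): balance=$50.00 total_interest=$0.00
After 7 (year_end (apply 5% annual interest)): balance=$52.50 total_interest=$2.50
After 8 (month_end (apply 1% monthly interest)): balance=$53.02 total_interest=$3.02
After 9 (deposit($200)): balance=$253.02 total_interest=$3.02
After 10 (deposit($1000)): balance=$1253.02 total_interest=$3.02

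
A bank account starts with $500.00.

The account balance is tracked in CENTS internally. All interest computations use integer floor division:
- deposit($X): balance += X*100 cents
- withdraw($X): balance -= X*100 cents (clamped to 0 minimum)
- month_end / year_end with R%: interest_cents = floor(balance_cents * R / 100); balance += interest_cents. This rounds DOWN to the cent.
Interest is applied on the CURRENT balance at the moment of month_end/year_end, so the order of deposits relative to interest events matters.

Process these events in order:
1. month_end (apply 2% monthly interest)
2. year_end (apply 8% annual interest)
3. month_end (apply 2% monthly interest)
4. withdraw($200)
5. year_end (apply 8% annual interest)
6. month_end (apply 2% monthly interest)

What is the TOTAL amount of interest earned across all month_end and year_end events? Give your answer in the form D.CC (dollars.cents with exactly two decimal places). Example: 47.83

After 1 (month_end (apply 2% monthly interest)): balance=$510.00 total_interest=$10.00
After 2 (year_end (apply 8% annual interest)): balance=$550.80 total_interest=$50.80
After 3 (month_end (apply 2% monthly interest)): balance=$561.81 total_interest=$61.81
After 4 (withdraw($200)): balance=$361.81 total_interest=$61.81
After 5 (year_end (apply 8% annual interest)): balance=$390.75 total_interest=$90.75
After 6 (month_end (apply 2% monthly interest)): balance=$398.56 total_interest=$98.56

Answer: 98.56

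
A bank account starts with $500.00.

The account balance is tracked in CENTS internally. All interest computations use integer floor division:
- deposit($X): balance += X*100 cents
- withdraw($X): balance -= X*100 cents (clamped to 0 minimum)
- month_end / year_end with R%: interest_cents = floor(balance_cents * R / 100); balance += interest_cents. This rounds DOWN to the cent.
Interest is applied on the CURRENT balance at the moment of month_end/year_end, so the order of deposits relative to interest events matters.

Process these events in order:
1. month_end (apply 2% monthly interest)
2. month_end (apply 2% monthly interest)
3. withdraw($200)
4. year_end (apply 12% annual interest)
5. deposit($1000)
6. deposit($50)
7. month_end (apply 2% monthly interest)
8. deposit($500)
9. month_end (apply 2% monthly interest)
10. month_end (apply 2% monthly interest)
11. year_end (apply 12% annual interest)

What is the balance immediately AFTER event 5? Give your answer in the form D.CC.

Answer: 1358.62

Derivation:
After 1 (month_end (apply 2% monthly interest)): balance=$510.00 total_interest=$10.00
After 2 (month_end (apply 2% monthly interest)): balance=$520.20 total_interest=$20.20
After 3 (withdraw($200)): balance=$320.20 total_interest=$20.20
After 4 (year_end (apply 12% annual interest)): balance=$358.62 total_interest=$58.62
After 5 (deposit($1000)): balance=$1358.62 total_interest=$58.62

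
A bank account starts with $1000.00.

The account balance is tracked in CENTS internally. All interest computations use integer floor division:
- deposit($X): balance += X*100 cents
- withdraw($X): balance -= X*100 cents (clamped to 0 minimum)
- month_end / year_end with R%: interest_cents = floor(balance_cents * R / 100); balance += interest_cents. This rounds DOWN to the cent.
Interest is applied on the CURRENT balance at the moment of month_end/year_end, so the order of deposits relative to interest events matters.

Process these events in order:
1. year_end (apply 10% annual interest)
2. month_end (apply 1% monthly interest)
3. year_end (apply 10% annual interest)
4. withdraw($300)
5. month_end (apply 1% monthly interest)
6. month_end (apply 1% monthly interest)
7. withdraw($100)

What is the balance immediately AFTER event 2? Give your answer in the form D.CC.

After 1 (year_end (apply 10% annual interest)): balance=$1100.00 total_interest=$100.00
After 2 (month_end (apply 1% monthly interest)): balance=$1111.00 total_interest=$111.00

Answer: 1111.00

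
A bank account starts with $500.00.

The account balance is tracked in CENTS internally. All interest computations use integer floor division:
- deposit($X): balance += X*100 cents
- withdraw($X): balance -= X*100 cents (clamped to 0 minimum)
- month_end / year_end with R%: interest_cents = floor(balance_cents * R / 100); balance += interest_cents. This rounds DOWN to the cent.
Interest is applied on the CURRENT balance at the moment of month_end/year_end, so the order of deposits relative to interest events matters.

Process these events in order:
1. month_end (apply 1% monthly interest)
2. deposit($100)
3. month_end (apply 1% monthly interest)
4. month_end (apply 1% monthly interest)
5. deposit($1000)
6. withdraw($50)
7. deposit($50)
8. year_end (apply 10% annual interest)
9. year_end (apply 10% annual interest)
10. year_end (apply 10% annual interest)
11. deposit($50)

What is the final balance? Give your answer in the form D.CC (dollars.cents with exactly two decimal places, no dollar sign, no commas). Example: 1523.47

Answer: 2202.42

Derivation:
After 1 (month_end (apply 1% monthly interest)): balance=$505.00 total_interest=$5.00
After 2 (deposit($100)): balance=$605.00 total_interest=$5.00
After 3 (month_end (apply 1% monthly interest)): balance=$611.05 total_interest=$11.05
After 4 (month_end (apply 1% monthly interest)): balance=$617.16 total_interest=$17.16
After 5 (deposit($1000)): balance=$1617.16 total_interest=$17.16
After 6 (withdraw($50)): balance=$1567.16 total_interest=$17.16
After 7 (deposit($50)): balance=$1617.16 total_interest=$17.16
After 8 (year_end (apply 10% annual interest)): balance=$1778.87 total_interest=$178.87
After 9 (year_end (apply 10% annual interest)): balance=$1956.75 total_interest=$356.75
After 10 (year_end (apply 10% annual interest)): balance=$2152.42 total_interest=$552.42
After 11 (deposit($50)): balance=$2202.42 total_interest=$552.42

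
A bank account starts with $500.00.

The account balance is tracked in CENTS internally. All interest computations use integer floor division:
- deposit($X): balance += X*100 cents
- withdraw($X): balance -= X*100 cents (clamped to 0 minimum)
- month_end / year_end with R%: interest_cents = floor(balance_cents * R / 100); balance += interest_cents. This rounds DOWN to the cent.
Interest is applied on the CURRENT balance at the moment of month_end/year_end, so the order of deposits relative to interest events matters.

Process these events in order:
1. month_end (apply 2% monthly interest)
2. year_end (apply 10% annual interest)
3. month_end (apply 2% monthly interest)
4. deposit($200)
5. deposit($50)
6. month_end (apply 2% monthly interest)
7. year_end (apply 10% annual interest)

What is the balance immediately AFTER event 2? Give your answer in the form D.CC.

Answer: 561.00

Derivation:
After 1 (month_end (apply 2% monthly interest)): balance=$510.00 total_interest=$10.00
After 2 (year_end (apply 10% annual interest)): balance=$561.00 total_interest=$61.00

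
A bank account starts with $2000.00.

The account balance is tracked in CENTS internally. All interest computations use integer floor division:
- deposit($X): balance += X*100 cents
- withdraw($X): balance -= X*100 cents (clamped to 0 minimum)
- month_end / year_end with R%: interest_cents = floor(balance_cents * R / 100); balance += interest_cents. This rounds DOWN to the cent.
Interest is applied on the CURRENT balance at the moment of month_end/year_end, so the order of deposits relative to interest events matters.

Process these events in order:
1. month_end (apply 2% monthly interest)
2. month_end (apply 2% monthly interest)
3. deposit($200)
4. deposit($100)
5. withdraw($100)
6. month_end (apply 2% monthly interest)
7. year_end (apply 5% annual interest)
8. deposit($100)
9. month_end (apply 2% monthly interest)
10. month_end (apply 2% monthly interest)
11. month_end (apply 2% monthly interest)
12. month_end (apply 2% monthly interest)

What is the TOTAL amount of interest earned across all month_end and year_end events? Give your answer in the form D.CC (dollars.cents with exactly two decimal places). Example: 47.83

Answer: 452.31

Derivation:
After 1 (month_end (apply 2% monthly interest)): balance=$2040.00 total_interest=$40.00
After 2 (month_end (apply 2% monthly interest)): balance=$2080.80 total_interest=$80.80
After 3 (deposit($200)): balance=$2280.80 total_interest=$80.80
After 4 (deposit($100)): balance=$2380.80 total_interest=$80.80
After 5 (withdraw($100)): balance=$2280.80 total_interest=$80.80
After 6 (month_end (apply 2% monthly interest)): balance=$2326.41 total_interest=$126.41
After 7 (year_end (apply 5% annual interest)): balance=$2442.73 total_interest=$242.73
After 8 (deposit($100)): balance=$2542.73 total_interest=$242.73
After 9 (month_end (apply 2% monthly interest)): balance=$2593.58 total_interest=$293.58
After 10 (month_end (apply 2% monthly interest)): balance=$2645.45 total_interest=$345.45
After 11 (month_end (apply 2% monthly interest)): balance=$2698.35 total_interest=$398.35
After 12 (month_end (apply 2% monthly interest)): balance=$2752.31 total_interest=$452.31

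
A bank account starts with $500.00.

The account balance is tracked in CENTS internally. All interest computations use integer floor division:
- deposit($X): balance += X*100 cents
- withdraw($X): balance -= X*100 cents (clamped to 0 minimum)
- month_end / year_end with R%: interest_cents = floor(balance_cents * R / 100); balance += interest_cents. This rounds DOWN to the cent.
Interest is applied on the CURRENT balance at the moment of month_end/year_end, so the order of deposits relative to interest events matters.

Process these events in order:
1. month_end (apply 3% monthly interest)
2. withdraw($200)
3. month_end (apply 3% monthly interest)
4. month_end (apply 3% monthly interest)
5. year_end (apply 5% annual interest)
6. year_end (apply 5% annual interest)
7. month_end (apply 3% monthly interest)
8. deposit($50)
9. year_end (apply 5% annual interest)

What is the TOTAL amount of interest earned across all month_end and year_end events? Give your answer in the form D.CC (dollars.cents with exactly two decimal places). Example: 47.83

Answer: 100.94

Derivation:
After 1 (month_end (apply 3% monthly interest)): balance=$515.00 total_interest=$15.00
After 2 (withdraw($200)): balance=$315.00 total_interest=$15.00
After 3 (month_end (apply 3% monthly interest)): balance=$324.45 total_interest=$24.45
After 4 (month_end (apply 3% monthly interest)): balance=$334.18 total_interest=$34.18
After 5 (year_end (apply 5% annual interest)): balance=$350.88 total_interest=$50.88
After 6 (year_end (apply 5% annual interest)): balance=$368.42 total_interest=$68.42
After 7 (month_end (apply 3% monthly interest)): balance=$379.47 total_interest=$79.47
After 8 (deposit($50)): balance=$429.47 total_interest=$79.47
After 9 (year_end (apply 5% annual interest)): balance=$450.94 total_interest=$100.94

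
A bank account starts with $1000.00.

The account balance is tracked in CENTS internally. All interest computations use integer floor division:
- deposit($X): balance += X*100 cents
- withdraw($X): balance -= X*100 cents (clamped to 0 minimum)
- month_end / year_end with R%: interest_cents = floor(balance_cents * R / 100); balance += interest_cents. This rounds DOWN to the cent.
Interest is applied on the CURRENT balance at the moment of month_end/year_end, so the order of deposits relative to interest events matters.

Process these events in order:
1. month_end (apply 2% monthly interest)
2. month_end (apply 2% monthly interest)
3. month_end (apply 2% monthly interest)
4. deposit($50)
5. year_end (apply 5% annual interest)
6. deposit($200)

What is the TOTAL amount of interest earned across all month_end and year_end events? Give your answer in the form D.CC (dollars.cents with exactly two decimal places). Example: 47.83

After 1 (month_end (apply 2% monthly interest)): balance=$1020.00 total_interest=$20.00
After 2 (month_end (apply 2% monthly interest)): balance=$1040.40 total_interest=$40.40
After 3 (month_end (apply 2% monthly interest)): balance=$1061.20 total_interest=$61.20
After 4 (deposit($50)): balance=$1111.20 total_interest=$61.20
After 5 (year_end (apply 5% annual interest)): balance=$1166.76 total_interest=$116.76
After 6 (deposit($200)): balance=$1366.76 total_interest=$116.76

Answer: 116.76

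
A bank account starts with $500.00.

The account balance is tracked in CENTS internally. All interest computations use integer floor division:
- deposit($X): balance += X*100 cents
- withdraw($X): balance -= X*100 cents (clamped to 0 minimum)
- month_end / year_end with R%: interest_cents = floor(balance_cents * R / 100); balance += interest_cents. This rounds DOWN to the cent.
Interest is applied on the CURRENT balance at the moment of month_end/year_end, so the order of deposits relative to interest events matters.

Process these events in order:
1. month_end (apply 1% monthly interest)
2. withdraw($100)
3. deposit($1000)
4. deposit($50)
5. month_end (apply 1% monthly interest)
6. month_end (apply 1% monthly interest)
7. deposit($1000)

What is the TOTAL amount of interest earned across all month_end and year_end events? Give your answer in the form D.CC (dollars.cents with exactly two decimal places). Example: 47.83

After 1 (month_end (apply 1% monthly interest)): balance=$505.00 total_interest=$5.00
After 2 (withdraw($100)): balance=$405.00 total_interest=$5.00
After 3 (deposit($1000)): balance=$1405.00 total_interest=$5.00
After 4 (deposit($50)): balance=$1455.00 total_interest=$5.00
After 5 (month_end (apply 1% monthly interest)): balance=$1469.55 total_interest=$19.55
After 6 (month_end (apply 1% monthly interest)): balance=$1484.24 total_interest=$34.24
After 7 (deposit($1000)): balance=$2484.24 total_interest=$34.24

Answer: 34.24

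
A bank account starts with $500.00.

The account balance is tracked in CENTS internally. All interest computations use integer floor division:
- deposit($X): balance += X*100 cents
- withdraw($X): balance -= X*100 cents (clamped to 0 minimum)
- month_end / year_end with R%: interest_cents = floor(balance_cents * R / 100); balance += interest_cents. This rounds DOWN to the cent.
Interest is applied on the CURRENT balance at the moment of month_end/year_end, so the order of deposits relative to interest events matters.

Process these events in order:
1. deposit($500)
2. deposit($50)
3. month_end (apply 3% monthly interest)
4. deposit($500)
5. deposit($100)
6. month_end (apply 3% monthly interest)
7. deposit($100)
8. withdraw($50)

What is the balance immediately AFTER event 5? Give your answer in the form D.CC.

After 1 (deposit($500)): balance=$1000.00 total_interest=$0.00
After 2 (deposit($50)): balance=$1050.00 total_interest=$0.00
After 3 (month_end (apply 3% monthly interest)): balance=$1081.50 total_interest=$31.50
After 4 (deposit($500)): balance=$1581.50 total_interest=$31.50
After 5 (deposit($100)): balance=$1681.50 total_interest=$31.50

Answer: 1681.50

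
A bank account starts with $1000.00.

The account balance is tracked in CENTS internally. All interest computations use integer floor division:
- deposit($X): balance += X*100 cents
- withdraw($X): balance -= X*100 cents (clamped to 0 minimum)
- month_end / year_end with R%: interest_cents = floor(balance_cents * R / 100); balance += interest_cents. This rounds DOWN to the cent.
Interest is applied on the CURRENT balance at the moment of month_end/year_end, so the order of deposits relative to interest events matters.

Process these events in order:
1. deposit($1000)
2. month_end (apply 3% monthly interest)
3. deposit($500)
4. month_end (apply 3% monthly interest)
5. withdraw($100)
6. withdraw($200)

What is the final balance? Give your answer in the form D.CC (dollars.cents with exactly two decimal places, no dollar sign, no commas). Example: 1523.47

Answer: 2336.80

Derivation:
After 1 (deposit($1000)): balance=$2000.00 total_interest=$0.00
After 2 (month_end (apply 3% monthly interest)): balance=$2060.00 total_interest=$60.00
After 3 (deposit($500)): balance=$2560.00 total_interest=$60.00
After 4 (month_end (apply 3% monthly interest)): balance=$2636.80 total_interest=$136.80
After 5 (withdraw($100)): balance=$2536.80 total_interest=$136.80
After 6 (withdraw($200)): balance=$2336.80 total_interest=$136.80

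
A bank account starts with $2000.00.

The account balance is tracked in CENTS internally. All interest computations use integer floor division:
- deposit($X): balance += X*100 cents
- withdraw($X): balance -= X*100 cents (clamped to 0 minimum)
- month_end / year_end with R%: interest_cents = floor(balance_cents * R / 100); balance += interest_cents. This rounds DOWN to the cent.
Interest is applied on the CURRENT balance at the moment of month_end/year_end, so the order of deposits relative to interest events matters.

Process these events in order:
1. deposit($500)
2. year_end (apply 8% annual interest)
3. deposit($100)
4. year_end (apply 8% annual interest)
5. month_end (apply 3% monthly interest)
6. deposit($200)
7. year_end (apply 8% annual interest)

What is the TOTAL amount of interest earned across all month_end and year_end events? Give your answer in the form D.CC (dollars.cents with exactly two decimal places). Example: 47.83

After 1 (deposit($500)): balance=$2500.00 total_interest=$0.00
After 2 (year_end (apply 8% annual interest)): balance=$2700.00 total_interest=$200.00
After 3 (deposit($100)): balance=$2800.00 total_interest=$200.00
After 4 (year_end (apply 8% annual interest)): balance=$3024.00 total_interest=$424.00
After 5 (month_end (apply 3% monthly interest)): balance=$3114.72 total_interest=$514.72
After 6 (deposit($200)): balance=$3314.72 total_interest=$514.72
After 7 (year_end (apply 8% annual interest)): balance=$3579.89 total_interest=$779.89

Answer: 779.89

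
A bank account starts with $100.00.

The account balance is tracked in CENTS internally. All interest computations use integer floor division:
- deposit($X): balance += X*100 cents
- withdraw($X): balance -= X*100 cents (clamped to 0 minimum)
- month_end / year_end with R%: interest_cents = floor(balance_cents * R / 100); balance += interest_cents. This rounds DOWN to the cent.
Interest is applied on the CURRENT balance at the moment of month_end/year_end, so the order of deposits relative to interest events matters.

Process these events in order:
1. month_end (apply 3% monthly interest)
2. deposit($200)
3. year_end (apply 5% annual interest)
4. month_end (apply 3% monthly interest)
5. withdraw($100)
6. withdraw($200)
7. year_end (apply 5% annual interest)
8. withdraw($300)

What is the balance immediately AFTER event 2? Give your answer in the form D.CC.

After 1 (month_end (apply 3% monthly interest)): balance=$103.00 total_interest=$3.00
After 2 (deposit($200)): balance=$303.00 total_interest=$3.00

Answer: 303.00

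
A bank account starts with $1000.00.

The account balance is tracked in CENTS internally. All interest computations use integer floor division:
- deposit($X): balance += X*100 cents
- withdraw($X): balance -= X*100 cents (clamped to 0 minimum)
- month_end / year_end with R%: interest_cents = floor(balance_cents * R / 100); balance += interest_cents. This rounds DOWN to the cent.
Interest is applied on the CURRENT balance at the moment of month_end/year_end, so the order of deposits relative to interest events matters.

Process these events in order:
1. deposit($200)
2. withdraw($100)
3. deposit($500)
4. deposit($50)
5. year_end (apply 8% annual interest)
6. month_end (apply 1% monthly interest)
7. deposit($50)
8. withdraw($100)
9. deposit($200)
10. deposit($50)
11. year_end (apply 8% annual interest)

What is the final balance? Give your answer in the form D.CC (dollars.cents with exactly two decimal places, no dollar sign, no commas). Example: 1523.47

Answer: 2159.80

Derivation:
After 1 (deposit($200)): balance=$1200.00 total_interest=$0.00
After 2 (withdraw($100)): balance=$1100.00 total_interest=$0.00
After 3 (deposit($500)): balance=$1600.00 total_interest=$0.00
After 4 (deposit($50)): balance=$1650.00 total_interest=$0.00
After 5 (year_end (apply 8% annual interest)): balance=$1782.00 total_interest=$132.00
After 6 (month_end (apply 1% monthly interest)): balance=$1799.82 total_interest=$149.82
After 7 (deposit($50)): balance=$1849.82 total_interest=$149.82
After 8 (withdraw($100)): balance=$1749.82 total_interest=$149.82
After 9 (deposit($200)): balance=$1949.82 total_interest=$149.82
After 10 (deposit($50)): balance=$1999.82 total_interest=$149.82
After 11 (year_end (apply 8% annual interest)): balance=$2159.80 total_interest=$309.80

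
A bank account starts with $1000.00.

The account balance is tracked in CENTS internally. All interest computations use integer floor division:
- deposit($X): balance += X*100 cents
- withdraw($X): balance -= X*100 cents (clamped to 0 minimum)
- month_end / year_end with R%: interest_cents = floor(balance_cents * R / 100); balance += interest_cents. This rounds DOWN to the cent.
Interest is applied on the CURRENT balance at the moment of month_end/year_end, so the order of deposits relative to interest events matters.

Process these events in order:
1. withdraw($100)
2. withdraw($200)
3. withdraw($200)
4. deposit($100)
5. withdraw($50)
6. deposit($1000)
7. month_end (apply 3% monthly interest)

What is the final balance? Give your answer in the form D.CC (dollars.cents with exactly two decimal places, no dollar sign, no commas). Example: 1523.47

Answer: 1596.50

Derivation:
After 1 (withdraw($100)): balance=$900.00 total_interest=$0.00
After 2 (withdraw($200)): balance=$700.00 total_interest=$0.00
After 3 (withdraw($200)): balance=$500.00 total_interest=$0.00
After 4 (deposit($100)): balance=$600.00 total_interest=$0.00
After 5 (withdraw($50)): balance=$550.00 total_interest=$0.00
After 6 (deposit($1000)): balance=$1550.00 total_interest=$0.00
After 7 (month_end (apply 3% monthly interest)): balance=$1596.50 total_interest=$46.50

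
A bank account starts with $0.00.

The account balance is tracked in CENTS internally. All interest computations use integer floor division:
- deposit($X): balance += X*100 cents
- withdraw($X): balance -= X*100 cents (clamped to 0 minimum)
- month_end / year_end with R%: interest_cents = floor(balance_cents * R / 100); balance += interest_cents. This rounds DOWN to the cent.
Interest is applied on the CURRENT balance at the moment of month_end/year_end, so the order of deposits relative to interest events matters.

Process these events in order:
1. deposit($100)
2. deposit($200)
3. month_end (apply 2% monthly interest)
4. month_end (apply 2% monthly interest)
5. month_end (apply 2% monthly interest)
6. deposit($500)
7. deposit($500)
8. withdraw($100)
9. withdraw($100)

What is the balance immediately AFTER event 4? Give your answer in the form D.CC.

Answer: 312.12

Derivation:
After 1 (deposit($100)): balance=$100.00 total_interest=$0.00
After 2 (deposit($200)): balance=$300.00 total_interest=$0.00
After 3 (month_end (apply 2% monthly interest)): balance=$306.00 total_interest=$6.00
After 4 (month_end (apply 2% monthly interest)): balance=$312.12 total_interest=$12.12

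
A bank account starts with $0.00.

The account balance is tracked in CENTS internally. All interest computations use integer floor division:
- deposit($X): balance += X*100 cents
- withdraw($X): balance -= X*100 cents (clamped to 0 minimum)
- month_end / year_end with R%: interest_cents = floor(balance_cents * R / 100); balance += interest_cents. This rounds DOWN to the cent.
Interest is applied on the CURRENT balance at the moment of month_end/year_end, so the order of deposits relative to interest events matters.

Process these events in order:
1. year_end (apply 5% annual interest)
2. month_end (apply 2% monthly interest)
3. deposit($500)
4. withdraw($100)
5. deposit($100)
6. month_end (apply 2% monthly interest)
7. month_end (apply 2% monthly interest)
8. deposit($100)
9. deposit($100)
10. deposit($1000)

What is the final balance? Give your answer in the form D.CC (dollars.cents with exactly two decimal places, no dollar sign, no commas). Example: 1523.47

Answer: 1720.20

Derivation:
After 1 (year_end (apply 5% annual interest)): balance=$0.00 total_interest=$0.00
After 2 (month_end (apply 2% monthly interest)): balance=$0.00 total_interest=$0.00
After 3 (deposit($500)): balance=$500.00 total_interest=$0.00
After 4 (withdraw($100)): balance=$400.00 total_interest=$0.00
After 5 (deposit($100)): balance=$500.00 total_interest=$0.00
After 6 (month_end (apply 2% monthly interest)): balance=$510.00 total_interest=$10.00
After 7 (month_end (apply 2% monthly interest)): balance=$520.20 total_interest=$20.20
After 8 (deposit($100)): balance=$620.20 total_interest=$20.20
After 9 (deposit($100)): balance=$720.20 total_interest=$20.20
After 10 (deposit($1000)): balance=$1720.20 total_interest=$20.20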